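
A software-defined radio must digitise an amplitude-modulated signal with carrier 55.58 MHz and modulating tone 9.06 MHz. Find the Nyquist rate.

129.28 MHz

AM sidebands sit at fc ± fm = 46.52 MHz and 64.64 MHz.
Highest-frequency component: 64.64 MHz.
Nyquist rate = 2 × 64.64 MHz = 129.28 MHz.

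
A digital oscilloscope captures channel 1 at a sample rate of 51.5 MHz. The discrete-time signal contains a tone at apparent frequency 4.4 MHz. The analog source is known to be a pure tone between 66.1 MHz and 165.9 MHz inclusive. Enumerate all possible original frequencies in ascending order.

98.6 MHz, 107.4 MHz, 150.1 MHz, 158.9 MHz

Frequencies that alias to 4.4 MHz are k·fs ± 4.4 MHz for integer k ≥ 0.
k=0: 4.4 MHz.
k=1: 47.1 MHz, 55.9 MHz.
k=2: 98.6 MHz, 107.4 MHz.
k=3: 150.1 MHz, 158.9 MHz.
k=4: 201.6 MHz, 210.4 MHz.
Within [66.1 MHz, 165.9 MHz]: 98.6 MHz, 107.4 MHz, 150.1 MHz, 158.9 MHz.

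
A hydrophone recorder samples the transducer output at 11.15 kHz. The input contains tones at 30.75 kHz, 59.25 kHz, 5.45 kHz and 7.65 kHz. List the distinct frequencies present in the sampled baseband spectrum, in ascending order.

2.7 kHz, 3.5 kHz, 5.45 kHz

fs/2 = 5.575 kHz.
30.75 kHz mod fs = 8.45 kHz.
8.45 kHz > fs/2 = 5.575 kHz, folds to fs − 8.45 kHz = 2.7 kHz.
59.25 kHz mod fs = 3.5 kHz.
3.5 kHz ≤ fs/2 = 5.575 kHz, appears at 3.5 kHz.
5.45 kHz ≤ fs/2 = 5.575 kHz, passes unchanged.
7.65 kHz > fs/2 = 5.575 kHz, folds to fs − 7.65 kHz = 3.5 kHz.
Distinct values: {2.7 kHz, 3.5 kHz, 5.45 kHz}.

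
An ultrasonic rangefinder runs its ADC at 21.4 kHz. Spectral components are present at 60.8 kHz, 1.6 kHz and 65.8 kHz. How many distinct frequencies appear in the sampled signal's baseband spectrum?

fs/2 = 10.7 kHz.
60.8 kHz mod fs = 18 kHz.
18 kHz > fs/2 = 10.7 kHz, folds to fs − 18 kHz = 3.4 kHz.
1.6 kHz ≤ fs/2 = 10.7 kHz, passes unchanged.
65.8 kHz mod fs = 1.6 kHz.
1.6 kHz ≤ fs/2 = 10.7 kHz, appears at 1.6 kHz.
Distinct values: {1.6 kHz, 3.4 kHz} → 2.

2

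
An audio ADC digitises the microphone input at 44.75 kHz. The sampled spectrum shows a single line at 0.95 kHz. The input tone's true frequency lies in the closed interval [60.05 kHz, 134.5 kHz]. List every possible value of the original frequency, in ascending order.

Frequencies that alias to 0.95 kHz are k·fs ± 0.95 kHz for integer k ≥ 0.
k=0: 0.95 kHz.
k=1: 43.8 kHz, 45.7 kHz.
k=2: 88.55 kHz, 90.45 kHz.
k=3: 133.3 kHz, 135.2 kHz.
k=4: 178.05 kHz, 179.95 kHz.
Within [60.05 kHz, 134.5 kHz]: 88.55 kHz, 90.45 kHz, 133.3 kHz.

88.55 kHz, 90.45 kHz, 133.3 kHz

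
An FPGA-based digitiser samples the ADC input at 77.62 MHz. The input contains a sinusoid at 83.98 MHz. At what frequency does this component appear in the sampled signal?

6.36 MHz

83.98 MHz mod fs = 6.36 MHz.
6.36 MHz ≤ fs/2 = 38.81 MHz, appears at 6.36 MHz.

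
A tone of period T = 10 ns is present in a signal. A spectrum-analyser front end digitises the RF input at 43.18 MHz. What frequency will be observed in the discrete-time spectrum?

T = 10 ns → f = 1/T = 100 MHz.
100 MHz mod fs = 13.64 MHz.
13.64 MHz ≤ fs/2 = 21.59 MHz, appears at 13.64 MHz.

13.64 MHz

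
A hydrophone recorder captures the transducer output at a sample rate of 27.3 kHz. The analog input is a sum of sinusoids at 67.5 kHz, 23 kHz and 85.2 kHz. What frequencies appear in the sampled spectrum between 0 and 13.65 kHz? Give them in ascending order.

fs/2 = 13.65 kHz.
67.5 kHz mod fs = 12.9 kHz.
12.9 kHz ≤ fs/2 = 13.65 kHz, appears at 12.9 kHz.
23 kHz > fs/2 = 13.65 kHz, folds to fs − 23 kHz = 4.3 kHz.
85.2 kHz mod fs = 3.3 kHz.
3.3 kHz ≤ fs/2 = 13.65 kHz, appears at 3.3 kHz.
Distinct values: {3.3 kHz, 4.3 kHz, 12.9 kHz}.

3.3 kHz, 4.3 kHz, 12.9 kHz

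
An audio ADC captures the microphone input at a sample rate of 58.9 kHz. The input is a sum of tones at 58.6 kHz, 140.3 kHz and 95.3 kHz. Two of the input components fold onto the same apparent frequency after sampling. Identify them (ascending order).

fs/2 = 29.45 kHz.
58.6 kHz > fs/2 = 29.45 kHz, folds to fs − 58.6 kHz = 0.3 kHz.
140.3 kHz mod fs = 22.5 kHz.
22.5 kHz ≤ fs/2 = 29.45 kHz, appears at 22.5 kHz.
95.3 kHz mod fs = 36.4 kHz.
36.4 kHz > fs/2 = 29.45 kHz, folds to fs − 36.4 kHz = 22.5 kHz.
95.3 kHz and 140.3 kHz both map to 22.5 kHz.

95.3 kHz, 140.3 kHz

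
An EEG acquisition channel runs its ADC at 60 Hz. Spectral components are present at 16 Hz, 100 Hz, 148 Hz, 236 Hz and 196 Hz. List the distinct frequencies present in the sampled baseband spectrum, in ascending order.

4 Hz, 16 Hz, 20 Hz, 28 Hz

fs/2 = 30 Hz.
16 Hz ≤ fs/2 = 30 Hz, passes unchanged.
100 Hz mod fs = 40 Hz.
40 Hz > fs/2 = 30 Hz, folds to fs − 40 Hz = 20 Hz.
148 Hz mod fs = 28 Hz.
28 Hz ≤ fs/2 = 30 Hz, appears at 28 Hz.
236 Hz mod fs = 56 Hz.
56 Hz > fs/2 = 30 Hz, folds to fs − 56 Hz = 4 Hz.
196 Hz mod fs = 16 Hz.
16 Hz ≤ fs/2 = 30 Hz, appears at 16 Hz.
Distinct values: {4 Hz, 16 Hz, 20 Hz, 28 Hz}.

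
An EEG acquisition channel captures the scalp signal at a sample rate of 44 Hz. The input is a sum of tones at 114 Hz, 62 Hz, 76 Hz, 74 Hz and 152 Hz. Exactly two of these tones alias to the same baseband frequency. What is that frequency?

18 Hz

fs/2 = 22 Hz.
114 Hz mod fs = 26 Hz.
26 Hz > fs/2 = 22 Hz, folds to fs − 26 Hz = 18 Hz.
62 Hz mod fs = 18 Hz.
18 Hz ≤ fs/2 = 22 Hz, appears at 18 Hz.
76 Hz mod fs = 32 Hz.
32 Hz > fs/2 = 22 Hz, folds to fs − 32 Hz = 12 Hz.
74 Hz mod fs = 30 Hz.
30 Hz > fs/2 = 22 Hz, folds to fs − 30 Hz = 14 Hz.
152 Hz mod fs = 20 Hz.
20 Hz ≤ fs/2 = 22 Hz, appears at 20 Hz.
62 Hz and 114 Hz both map to 18 Hz.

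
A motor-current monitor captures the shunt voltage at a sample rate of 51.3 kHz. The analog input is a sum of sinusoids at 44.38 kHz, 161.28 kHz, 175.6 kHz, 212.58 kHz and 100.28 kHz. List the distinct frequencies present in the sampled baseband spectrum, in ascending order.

fs/2 = 25.65 kHz.
44.38 kHz > fs/2 = 25.65 kHz, folds to fs − 44.38 kHz = 6.92 kHz.
161.28 kHz mod fs = 7.38 kHz.
7.38 kHz ≤ fs/2 = 25.65 kHz, appears at 7.38 kHz.
175.6 kHz mod fs = 21.7 kHz.
21.7 kHz ≤ fs/2 = 25.65 kHz, appears at 21.7 kHz.
212.58 kHz mod fs = 7.38 kHz.
7.38 kHz ≤ fs/2 = 25.65 kHz, appears at 7.38 kHz.
100.28 kHz mod fs = 48.98 kHz.
48.98 kHz > fs/2 = 25.65 kHz, folds to fs − 48.98 kHz = 2.32 kHz.
Distinct values: {2.32 kHz, 6.92 kHz, 7.38 kHz, 21.7 kHz}.

2.32 kHz, 6.92 kHz, 7.38 kHz, 21.7 kHz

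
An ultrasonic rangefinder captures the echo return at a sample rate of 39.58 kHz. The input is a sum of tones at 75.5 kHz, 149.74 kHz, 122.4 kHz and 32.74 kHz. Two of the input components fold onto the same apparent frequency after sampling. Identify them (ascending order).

75.5 kHz, 122.4 kHz

fs/2 = 19.79 kHz.
75.5 kHz mod fs = 35.92 kHz.
35.92 kHz > fs/2 = 19.79 kHz, folds to fs − 35.92 kHz = 3.66 kHz.
149.74 kHz mod fs = 31 kHz.
31 kHz > fs/2 = 19.79 kHz, folds to fs − 31 kHz = 8.58 kHz.
122.4 kHz mod fs = 3.66 kHz.
3.66 kHz ≤ fs/2 = 19.79 kHz, appears at 3.66 kHz.
32.74 kHz > fs/2 = 19.79 kHz, folds to fs − 32.74 kHz = 6.84 kHz.
75.5 kHz and 122.4 kHz both map to 3.66 kHz.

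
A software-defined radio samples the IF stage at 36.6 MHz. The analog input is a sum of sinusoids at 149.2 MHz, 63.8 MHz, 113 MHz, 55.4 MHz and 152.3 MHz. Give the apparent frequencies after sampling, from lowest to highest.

2.8 MHz, 3.2 MHz, 5.9 MHz, 9.4 MHz, 17.8 MHz

fs/2 = 18.3 MHz.
149.2 MHz mod fs = 2.8 MHz.
2.8 MHz ≤ fs/2 = 18.3 MHz, appears at 2.8 MHz.
63.8 MHz mod fs = 27.2 MHz.
27.2 MHz > fs/2 = 18.3 MHz, folds to fs − 27.2 MHz = 9.4 MHz.
113 MHz mod fs = 3.2 MHz.
3.2 MHz ≤ fs/2 = 18.3 MHz, appears at 3.2 MHz.
55.4 MHz mod fs = 18.8 MHz.
18.8 MHz > fs/2 = 18.3 MHz, folds to fs − 18.8 MHz = 17.8 MHz.
152.3 MHz mod fs = 5.9 MHz.
5.9 MHz ≤ fs/2 = 18.3 MHz, appears at 5.9 MHz.
Distinct values: {2.8 MHz, 3.2 MHz, 5.9 MHz, 9.4 MHz, 17.8 MHz}.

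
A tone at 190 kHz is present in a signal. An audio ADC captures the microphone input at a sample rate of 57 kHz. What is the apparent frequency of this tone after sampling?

190 kHz mod fs = 19 kHz.
19 kHz ≤ fs/2 = 28.5 kHz, appears at 19 kHz.

19 kHz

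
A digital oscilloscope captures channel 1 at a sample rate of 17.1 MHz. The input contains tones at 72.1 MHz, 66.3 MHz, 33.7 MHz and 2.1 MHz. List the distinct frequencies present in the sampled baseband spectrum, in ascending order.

0.5 MHz, 2.1 MHz, 3.7 MHz

fs/2 = 8.55 MHz.
72.1 MHz mod fs = 3.7 MHz.
3.7 MHz ≤ fs/2 = 8.55 MHz, appears at 3.7 MHz.
66.3 MHz mod fs = 15 MHz.
15 MHz > fs/2 = 8.55 MHz, folds to fs − 15 MHz = 2.1 MHz.
33.7 MHz mod fs = 16.6 MHz.
16.6 MHz > fs/2 = 8.55 MHz, folds to fs − 16.6 MHz = 0.5 MHz.
2.1 MHz ≤ fs/2 = 8.55 MHz, passes unchanged.
Distinct values: {0.5 MHz, 2.1 MHz, 3.7 MHz}.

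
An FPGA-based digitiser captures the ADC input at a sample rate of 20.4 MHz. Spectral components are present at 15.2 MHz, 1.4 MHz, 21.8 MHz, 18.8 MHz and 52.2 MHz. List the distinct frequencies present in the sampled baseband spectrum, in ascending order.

1.4 MHz, 1.6 MHz, 5.2 MHz, 9 MHz

fs/2 = 10.2 MHz.
15.2 MHz > fs/2 = 10.2 MHz, folds to fs − 15.2 MHz = 5.2 MHz.
1.4 MHz ≤ fs/2 = 10.2 MHz, passes unchanged.
21.8 MHz mod fs = 1.4 MHz.
1.4 MHz ≤ fs/2 = 10.2 MHz, appears at 1.4 MHz.
18.8 MHz > fs/2 = 10.2 MHz, folds to fs − 18.8 MHz = 1.6 MHz.
52.2 MHz mod fs = 11.4 MHz.
11.4 MHz > fs/2 = 10.2 MHz, folds to fs − 11.4 MHz = 9 MHz.
Distinct values: {1.4 MHz, 1.6 MHz, 5.2 MHz, 9 MHz}.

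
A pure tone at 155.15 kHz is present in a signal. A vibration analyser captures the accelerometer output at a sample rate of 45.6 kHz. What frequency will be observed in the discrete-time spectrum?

18.35 kHz

155.15 kHz mod fs = 18.35 kHz.
18.35 kHz ≤ fs/2 = 22.8 kHz, appears at 18.35 kHz.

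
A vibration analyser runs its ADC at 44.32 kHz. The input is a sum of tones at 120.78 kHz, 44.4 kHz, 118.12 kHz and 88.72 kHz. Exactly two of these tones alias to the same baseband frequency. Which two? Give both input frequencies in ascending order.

44.4 kHz, 88.72 kHz

fs/2 = 22.16 kHz.
120.78 kHz mod fs = 32.14 kHz.
32.14 kHz > fs/2 = 22.16 kHz, folds to fs − 32.14 kHz = 12.18 kHz.
44.4 kHz mod fs = 0.08 kHz.
0.08 kHz ≤ fs/2 = 22.16 kHz, appears at 0.08 kHz.
118.12 kHz mod fs = 29.48 kHz.
29.48 kHz > fs/2 = 22.16 kHz, folds to fs − 29.48 kHz = 14.84 kHz.
88.72 kHz mod fs = 0.08 kHz.
0.08 kHz ≤ fs/2 = 22.16 kHz, appears at 0.08 kHz.
44.4 kHz and 88.72 kHz both map to 0.08 kHz.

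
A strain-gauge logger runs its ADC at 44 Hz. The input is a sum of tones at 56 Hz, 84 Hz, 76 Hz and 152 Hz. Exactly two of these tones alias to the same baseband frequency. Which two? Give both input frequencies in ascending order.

fs/2 = 22 Hz.
56 Hz mod fs = 12 Hz.
12 Hz ≤ fs/2 = 22 Hz, appears at 12 Hz.
84 Hz mod fs = 40 Hz.
40 Hz > fs/2 = 22 Hz, folds to fs − 40 Hz = 4 Hz.
76 Hz mod fs = 32 Hz.
32 Hz > fs/2 = 22 Hz, folds to fs − 32 Hz = 12 Hz.
152 Hz mod fs = 20 Hz.
20 Hz ≤ fs/2 = 22 Hz, appears at 20 Hz.
56 Hz and 76 Hz both map to 12 Hz.

56 Hz, 76 Hz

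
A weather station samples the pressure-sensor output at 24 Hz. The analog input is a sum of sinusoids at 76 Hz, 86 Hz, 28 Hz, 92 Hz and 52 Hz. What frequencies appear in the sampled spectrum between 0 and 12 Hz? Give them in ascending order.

4 Hz, 10 Hz

fs/2 = 12 Hz.
76 Hz mod fs = 4 Hz.
4 Hz ≤ fs/2 = 12 Hz, appears at 4 Hz.
86 Hz mod fs = 14 Hz.
14 Hz > fs/2 = 12 Hz, folds to fs − 14 Hz = 10 Hz.
28 Hz mod fs = 4 Hz.
4 Hz ≤ fs/2 = 12 Hz, appears at 4 Hz.
92 Hz mod fs = 20 Hz.
20 Hz > fs/2 = 12 Hz, folds to fs − 20 Hz = 4 Hz.
52 Hz mod fs = 4 Hz.
4 Hz ≤ fs/2 = 12 Hz, appears at 4 Hz.
Distinct values: {4 Hz, 10 Hz}.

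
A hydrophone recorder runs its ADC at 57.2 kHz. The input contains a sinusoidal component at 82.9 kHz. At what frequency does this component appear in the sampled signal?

25.7 kHz

82.9 kHz mod fs = 25.7 kHz.
25.7 kHz ≤ fs/2 = 28.6 kHz, appears at 25.7 kHz.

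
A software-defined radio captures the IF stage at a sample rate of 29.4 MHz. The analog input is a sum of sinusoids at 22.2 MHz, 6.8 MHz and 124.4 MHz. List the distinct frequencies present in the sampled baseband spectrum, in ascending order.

6.8 MHz, 7.2 MHz

fs/2 = 14.7 MHz.
22.2 MHz > fs/2 = 14.7 MHz, folds to fs − 22.2 MHz = 7.2 MHz.
6.8 MHz ≤ fs/2 = 14.7 MHz, passes unchanged.
124.4 MHz mod fs = 6.8 MHz.
6.8 MHz ≤ fs/2 = 14.7 MHz, appears at 6.8 MHz.
Distinct values: {6.8 MHz, 7.2 MHz}.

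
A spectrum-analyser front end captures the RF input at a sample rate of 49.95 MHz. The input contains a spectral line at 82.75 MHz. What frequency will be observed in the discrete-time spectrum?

82.75 MHz mod fs = 32.8 MHz.
32.8 MHz > fs/2 = 24.975 MHz, folds to fs − 32.8 MHz = 17.15 MHz.

17.15 MHz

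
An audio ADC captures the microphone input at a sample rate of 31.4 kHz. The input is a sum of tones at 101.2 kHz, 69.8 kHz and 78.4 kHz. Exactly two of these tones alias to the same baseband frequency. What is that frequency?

fs/2 = 15.7 kHz.
101.2 kHz mod fs = 7 kHz.
7 kHz ≤ fs/2 = 15.7 kHz, appears at 7 kHz.
69.8 kHz mod fs = 7 kHz.
7 kHz ≤ fs/2 = 15.7 kHz, appears at 7 kHz.
78.4 kHz mod fs = 15.6 kHz.
15.6 kHz ≤ fs/2 = 15.7 kHz, appears at 15.6 kHz.
69.8 kHz and 101.2 kHz both map to 7 kHz.

7 kHz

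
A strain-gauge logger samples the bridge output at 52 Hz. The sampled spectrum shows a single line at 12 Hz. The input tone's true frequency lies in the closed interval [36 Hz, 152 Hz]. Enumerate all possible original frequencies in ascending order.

Frequencies that alias to 12 Hz are k·fs ± 12 Hz for integer k ≥ 0.
k=0: 12 Hz.
k=1: 40 Hz, 64 Hz.
k=2: 92 Hz, 116 Hz.
k=3: 144 Hz, 168 Hz.
k=4: 196 Hz, 220 Hz.
Within [36 Hz, 152 Hz]: 40 Hz, 64 Hz, 92 Hz, 116 Hz, 144 Hz.

40 Hz, 64 Hz, 92 Hz, 116 Hz, 144 Hz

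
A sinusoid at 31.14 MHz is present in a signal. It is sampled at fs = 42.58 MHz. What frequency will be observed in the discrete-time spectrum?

11.44 MHz

31.14 MHz > fs/2 = 21.29 MHz, folds to fs − 31.14 MHz = 11.44 MHz.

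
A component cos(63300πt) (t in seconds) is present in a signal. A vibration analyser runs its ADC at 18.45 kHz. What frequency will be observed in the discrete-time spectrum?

5.25 kHz

ω = 63300π rad/s → f = ω/(2π) = 31650 Hz = 31.65 kHz.
31.65 kHz mod fs = 13.2 kHz.
13.2 kHz > fs/2 = 9.225 kHz, folds to fs − 13.2 kHz = 5.25 kHz.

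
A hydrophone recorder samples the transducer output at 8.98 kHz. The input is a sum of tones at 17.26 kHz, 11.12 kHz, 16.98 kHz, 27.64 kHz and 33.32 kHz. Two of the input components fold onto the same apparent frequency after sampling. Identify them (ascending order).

fs/2 = 4.49 kHz.
17.26 kHz mod fs = 8.28 kHz.
8.28 kHz > fs/2 = 4.49 kHz, folds to fs − 8.28 kHz = 0.7 kHz.
11.12 kHz mod fs = 2.14 kHz.
2.14 kHz ≤ fs/2 = 4.49 kHz, appears at 2.14 kHz.
16.98 kHz mod fs = 8 kHz.
8 kHz > fs/2 = 4.49 kHz, folds to fs − 8 kHz = 0.98 kHz.
27.64 kHz mod fs = 0.7 kHz.
0.7 kHz ≤ fs/2 = 4.49 kHz, appears at 0.7 kHz.
33.32 kHz mod fs = 6.38 kHz.
6.38 kHz > fs/2 = 4.49 kHz, folds to fs − 6.38 kHz = 2.6 kHz.
17.26 kHz and 27.64 kHz both map to 0.7 kHz.

17.26 kHz, 27.64 kHz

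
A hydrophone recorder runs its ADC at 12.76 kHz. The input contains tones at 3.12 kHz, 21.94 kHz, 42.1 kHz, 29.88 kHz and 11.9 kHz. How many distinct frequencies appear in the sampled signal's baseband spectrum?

5

fs/2 = 6.38 kHz.
3.12 kHz ≤ fs/2 = 6.38 kHz, passes unchanged.
21.94 kHz mod fs = 9.18 kHz.
9.18 kHz > fs/2 = 6.38 kHz, folds to fs − 9.18 kHz = 3.58 kHz.
42.1 kHz mod fs = 3.82 kHz.
3.82 kHz ≤ fs/2 = 6.38 kHz, appears at 3.82 kHz.
29.88 kHz mod fs = 4.36 kHz.
4.36 kHz ≤ fs/2 = 6.38 kHz, appears at 4.36 kHz.
11.9 kHz > fs/2 = 6.38 kHz, folds to fs − 11.9 kHz = 0.86 kHz.
Distinct values: {0.86 kHz, 3.12 kHz, 3.58 kHz, 3.82 kHz, 4.36 kHz} → 5.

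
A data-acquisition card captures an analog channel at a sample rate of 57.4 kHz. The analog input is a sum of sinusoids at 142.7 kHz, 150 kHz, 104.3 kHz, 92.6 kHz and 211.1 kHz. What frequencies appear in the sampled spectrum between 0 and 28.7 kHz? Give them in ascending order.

10.5 kHz, 18.5 kHz, 22.2 kHz, 27.9 kHz

fs/2 = 28.7 kHz.
142.7 kHz mod fs = 27.9 kHz.
27.9 kHz ≤ fs/2 = 28.7 kHz, appears at 27.9 kHz.
150 kHz mod fs = 35.2 kHz.
35.2 kHz > fs/2 = 28.7 kHz, folds to fs − 35.2 kHz = 22.2 kHz.
104.3 kHz mod fs = 46.9 kHz.
46.9 kHz > fs/2 = 28.7 kHz, folds to fs − 46.9 kHz = 10.5 kHz.
92.6 kHz mod fs = 35.2 kHz.
35.2 kHz > fs/2 = 28.7 kHz, folds to fs − 35.2 kHz = 22.2 kHz.
211.1 kHz mod fs = 38.9 kHz.
38.9 kHz > fs/2 = 28.7 kHz, folds to fs − 38.9 kHz = 18.5 kHz.
Distinct values: {10.5 kHz, 18.5 kHz, 22.2 kHz, 27.9 kHz}.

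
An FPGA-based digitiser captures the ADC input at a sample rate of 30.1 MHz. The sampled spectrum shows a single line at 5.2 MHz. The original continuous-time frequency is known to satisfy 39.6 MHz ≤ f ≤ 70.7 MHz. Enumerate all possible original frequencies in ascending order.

Frequencies that alias to 5.2 MHz are k·fs ± 5.2 MHz for integer k ≥ 0.
k=0: 5.2 MHz.
k=1: 24.9 MHz, 35.3 MHz.
k=2: 55 MHz, 65.4 MHz.
k=3: 85.1 MHz, 95.5 MHz.
Within [39.6 MHz, 70.7 MHz]: 55 MHz, 65.4 MHz.

55 MHz, 65.4 MHz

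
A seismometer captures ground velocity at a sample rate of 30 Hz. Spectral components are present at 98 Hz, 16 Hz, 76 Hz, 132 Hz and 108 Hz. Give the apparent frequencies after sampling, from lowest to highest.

8 Hz, 12 Hz, 14 Hz

fs/2 = 15 Hz.
98 Hz mod fs = 8 Hz.
8 Hz ≤ fs/2 = 15 Hz, appears at 8 Hz.
16 Hz > fs/2 = 15 Hz, folds to fs − 16 Hz = 14 Hz.
76 Hz mod fs = 16 Hz.
16 Hz > fs/2 = 15 Hz, folds to fs − 16 Hz = 14 Hz.
132 Hz mod fs = 12 Hz.
12 Hz ≤ fs/2 = 15 Hz, appears at 12 Hz.
108 Hz mod fs = 18 Hz.
18 Hz > fs/2 = 15 Hz, folds to fs − 18 Hz = 12 Hz.
Distinct values: {8 Hz, 12 Hz, 14 Hz}.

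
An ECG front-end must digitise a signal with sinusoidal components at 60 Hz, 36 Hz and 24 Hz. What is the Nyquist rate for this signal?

120 Hz

Highest-frequency component: 60 Hz.
Nyquist rate = 2 × 60 Hz = 120 Hz.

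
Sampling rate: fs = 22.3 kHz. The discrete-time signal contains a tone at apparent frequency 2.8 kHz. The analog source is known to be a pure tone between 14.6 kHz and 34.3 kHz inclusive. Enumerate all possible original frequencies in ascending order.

19.5 kHz, 25.1 kHz

Frequencies that alias to 2.8 kHz are k·fs ± 2.8 kHz for integer k ≥ 0.
k=0: 2.8 kHz.
k=1: 19.5 kHz, 25.1 kHz.
k=2: 41.8 kHz, 47.4 kHz.
Within [14.6 kHz, 34.3 kHz]: 19.5 kHz, 25.1 kHz.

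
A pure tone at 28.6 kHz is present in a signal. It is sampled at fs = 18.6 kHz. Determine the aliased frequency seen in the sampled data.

8.6 kHz

28.6 kHz mod fs = 10 kHz.
10 kHz > fs/2 = 9.3 kHz, folds to fs − 10 kHz = 8.6 kHz.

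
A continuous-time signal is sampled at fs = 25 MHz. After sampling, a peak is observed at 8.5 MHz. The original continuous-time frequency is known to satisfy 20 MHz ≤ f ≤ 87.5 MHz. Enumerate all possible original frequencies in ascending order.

33.5 MHz, 41.5 MHz, 58.5 MHz, 66.5 MHz, 83.5 MHz

Frequencies that alias to 8.5 MHz are k·fs ± 8.5 MHz for integer k ≥ 0.
k=0: 8.5 MHz.
k=1: 16.5 MHz, 33.5 MHz.
k=2: 41.5 MHz, 58.5 MHz.
k=3: 66.5 MHz, 83.5 MHz.
k=4: 91.5 MHz, 108.5 MHz.
Within [20 MHz, 87.5 MHz]: 33.5 MHz, 41.5 MHz, 58.5 MHz, 66.5 MHz, 83.5 MHz.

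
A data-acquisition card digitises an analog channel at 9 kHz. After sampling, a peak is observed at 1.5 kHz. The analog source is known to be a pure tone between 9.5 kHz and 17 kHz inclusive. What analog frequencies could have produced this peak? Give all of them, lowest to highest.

10.5 kHz, 16.5 kHz

Frequencies that alias to 1.5 kHz are k·fs ± 1.5 kHz for integer k ≥ 0.
k=0: 1.5 kHz.
k=1: 7.5 kHz, 10.5 kHz.
k=2: 16.5 kHz, 19.5 kHz.
k=3: 25.5 kHz, 28.5 kHz.
Within [9.5 kHz, 17 kHz]: 10.5 kHz, 16.5 kHz.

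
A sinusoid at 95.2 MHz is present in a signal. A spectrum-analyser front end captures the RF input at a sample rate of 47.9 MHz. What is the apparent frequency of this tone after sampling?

0.6 MHz

95.2 MHz mod fs = 47.3 MHz.
47.3 MHz > fs/2 = 23.95 MHz, folds to fs − 47.3 MHz = 0.6 MHz.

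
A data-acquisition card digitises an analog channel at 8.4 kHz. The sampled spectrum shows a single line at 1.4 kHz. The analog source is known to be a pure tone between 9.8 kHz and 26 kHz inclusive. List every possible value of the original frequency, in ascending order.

Frequencies that alias to 1.4 kHz are k·fs ± 1.4 kHz for integer k ≥ 0.
k=0: 1.4 kHz.
k=1: 7 kHz, 9.8 kHz.
k=2: 15.4 kHz, 18.2 kHz.
k=3: 23.8 kHz, 26.6 kHz.
k=4: 32.2 kHz, 35 kHz.
Within [9.8 kHz, 26 kHz]: 9.8 kHz, 15.4 kHz, 18.2 kHz, 23.8 kHz.

9.8 kHz, 15.4 kHz, 18.2 kHz, 23.8 kHz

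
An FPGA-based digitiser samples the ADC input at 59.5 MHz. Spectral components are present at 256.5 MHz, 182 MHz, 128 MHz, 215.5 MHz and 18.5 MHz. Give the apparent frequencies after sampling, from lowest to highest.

3.5 MHz, 9 MHz, 18.5 MHz, 22.5 MHz

fs/2 = 29.75 MHz.
256.5 MHz mod fs = 18.5 MHz.
18.5 MHz ≤ fs/2 = 29.75 MHz, appears at 18.5 MHz.
182 MHz mod fs = 3.5 MHz.
3.5 MHz ≤ fs/2 = 29.75 MHz, appears at 3.5 MHz.
128 MHz mod fs = 9 MHz.
9 MHz ≤ fs/2 = 29.75 MHz, appears at 9 MHz.
215.5 MHz mod fs = 37 MHz.
37 MHz > fs/2 = 29.75 MHz, folds to fs − 37 MHz = 22.5 MHz.
18.5 MHz ≤ fs/2 = 29.75 MHz, passes unchanged.
Distinct values: {3.5 MHz, 9 MHz, 18.5 MHz, 22.5 MHz}.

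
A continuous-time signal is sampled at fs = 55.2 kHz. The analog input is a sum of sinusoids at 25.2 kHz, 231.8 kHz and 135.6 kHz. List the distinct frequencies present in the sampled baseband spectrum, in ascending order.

11 kHz, 25.2 kHz

fs/2 = 27.6 kHz.
25.2 kHz ≤ fs/2 = 27.6 kHz, passes unchanged.
231.8 kHz mod fs = 11 kHz.
11 kHz ≤ fs/2 = 27.6 kHz, appears at 11 kHz.
135.6 kHz mod fs = 25.2 kHz.
25.2 kHz ≤ fs/2 = 27.6 kHz, appears at 25.2 kHz.
Distinct values: {11 kHz, 25.2 kHz}.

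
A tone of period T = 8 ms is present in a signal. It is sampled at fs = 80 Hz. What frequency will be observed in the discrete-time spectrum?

T = 8 ms → f = 1/T = 125 Hz.
125 Hz mod fs = 45 Hz.
45 Hz > fs/2 = 40 Hz, folds to fs − 45 Hz = 35 Hz.

35 Hz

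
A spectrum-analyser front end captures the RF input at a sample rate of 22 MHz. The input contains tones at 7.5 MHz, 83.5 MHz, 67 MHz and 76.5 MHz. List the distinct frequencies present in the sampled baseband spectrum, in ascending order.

1 MHz, 4.5 MHz, 7.5 MHz, 10.5 MHz

fs/2 = 11 MHz.
7.5 MHz ≤ fs/2 = 11 MHz, passes unchanged.
83.5 MHz mod fs = 17.5 MHz.
17.5 MHz > fs/2 = 11 MHz, folds to fs − 17.5 MHz = 4.5 MHz.
67 MHz mod fs = 1 MHz.
1 MHz ≤ fs/2 = 11 MHz, appears at 1 MHz.
76.5 MHz mod fs = 10.5 MHz.
10.5 MHz ≤ fs/2 = 11 MHz, appears at 10.5 MHz.
Distinct values: {1 MHz, 4.5 MHz, 7.5 MHz, 10.5 MHz}.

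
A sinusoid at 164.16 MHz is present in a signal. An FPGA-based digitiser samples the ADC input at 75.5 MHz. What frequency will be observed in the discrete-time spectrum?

13.16 MHz

164.16 MHz mod fs = 13.16 MHz.
13.16 MHz ≤ fs/2 = 37.75 MHz, appears at 13.16 MHz.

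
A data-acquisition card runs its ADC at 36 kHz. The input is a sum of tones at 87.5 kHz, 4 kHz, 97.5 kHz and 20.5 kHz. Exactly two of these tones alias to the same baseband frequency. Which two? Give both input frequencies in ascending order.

fs/2 = 18 kHz.
87.5 kHz mod fs = 15.5 kHz.
15.5 kHz ≤ fs/2 = 18 kHz, appears at 15.5 kHz.
4 kHz ≤ fs/2 = 18 kHz, passes unchanged.
97.5 kHz mod fs = 25.5 kHz.
25.5 kHz > fs/2 = 18 kHz, folds to fs − 25.5 kHz = 10.5 kHz.
20.5 kHz > fs/2 = 18 kHz, folds to fs − 20.5 kHz = 15.5 kHz.
20.5 kHz and 87.5 kHz both map to 15.5 kHz.

20.5 kHz, 87.5 kHz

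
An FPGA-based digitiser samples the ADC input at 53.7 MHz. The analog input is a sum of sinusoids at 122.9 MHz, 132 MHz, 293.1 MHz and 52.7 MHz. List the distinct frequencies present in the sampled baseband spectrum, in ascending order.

fs/2 = 26.85 MHz.
122.9 MHz mod fs = 15.5 MHz.
15.5 MHz ≤ fs/2 = 26.85 MHz, appears at 15.5 MHz.
132 MHz mod fs = 24.6 MHz.
24.6 MHz ≤ fs/2 = 26.85 MHz, appears at 24.6 MHz.
293.1 MHz mod fs = 24.6 MHz.
24.6 MHz ≤ fs/2 = 26.85 MHz, appears at 24.6 MHz.
52.7 MHz > fs/2 = 26.85 MHz, folds to fs − 52.7 MHz = 1 MHz.
Distinct values: {1 MHz, 15.5 MHz, 24.6 MHz}.

1 MHz, 15.5 MHz, 24.6 MHz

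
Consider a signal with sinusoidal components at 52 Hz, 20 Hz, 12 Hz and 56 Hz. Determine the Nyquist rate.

112 Hz

Highest-frequency component: 56 Hz.
Nyquist rate = 2 × 56 Hz = 112 Hz.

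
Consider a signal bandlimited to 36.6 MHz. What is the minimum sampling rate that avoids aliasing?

Nyquist rate = 2 × 36.6 MHz = 73.2 MHz.

73.2 MHz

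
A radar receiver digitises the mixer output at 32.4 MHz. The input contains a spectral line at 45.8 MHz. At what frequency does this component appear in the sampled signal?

13.4 MHz

45.8 MHz mod fs = 13.4 MHz.
13.4 MHz ≤ fs/2 = 16.2 MHz, appears at 13.4 MHz.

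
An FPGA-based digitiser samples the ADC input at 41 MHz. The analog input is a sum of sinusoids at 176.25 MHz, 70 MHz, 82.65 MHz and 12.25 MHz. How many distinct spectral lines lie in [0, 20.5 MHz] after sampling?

3

fs/2 = 20.5 MHz.
176.25 MHz mod fs = 12.25 MHz.
12.25 MHz ≤ fs/2 = 20.5 MHz, appears at 12.25 MHz.
70 MHz mod fs = 29 MHz.
29 MHz > fs/2 = 20.5 MHz, folds to fs − 29 MHz = 12 MHz.
82.65 MHz mod fs = 0.65 MHz.
0.65 MHz ≤ fs/2 = 20.5 MHz, appears at 0.65 MHz.
12.25 MHz ≤ fs/2 = 20.5 MHz, passes unchanged.
Distinct values: {0.65 MHz, 12 MHz, 12.25 MHz} → 3.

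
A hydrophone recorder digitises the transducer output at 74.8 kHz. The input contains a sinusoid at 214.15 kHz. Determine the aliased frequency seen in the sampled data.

214.15 kHz mod fs = 64.55 kHz.
64.55 kHz > fs/2 = 37.4 kHz, folds to fs − 64.55 kHz = 10.25 kHz.

10.25 kHz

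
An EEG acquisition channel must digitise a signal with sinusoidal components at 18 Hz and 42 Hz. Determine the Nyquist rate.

Highest-frequency component: 42 Hz.
Nyquist rate = 2 × 42 Hz = 84 Hz.

84 Hz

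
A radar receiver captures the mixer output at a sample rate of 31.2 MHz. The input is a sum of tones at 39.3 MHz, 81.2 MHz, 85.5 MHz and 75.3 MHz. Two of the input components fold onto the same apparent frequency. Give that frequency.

8.1 MHz

fs/2 = 15.6 MHz.
39.3 MHz mod fs = 8.1 MHz.
8.1 MHz ≤ fs/2 = 15.6 MHz, appears at 8.1 MHz.
81.2 MHz mod fs = 18.8 MHz.
18.8 MHz > fs/2 = 15.6 MHz, folds to fs − 18.8 MHz = 12.4 MHz.
85.5 MHz mod fs = 23.1 MHz.
23.1 MHz > fs/2 = 15.6 MHz, folds to fs − 23.1 MHz = 8.1 MHz.
75.3 MHz mod fs = 12.9 MHz.
12.9 MHz ≤ fs/2 = 15.6 MHz, appears at 12.9 MHz.
39.3 MHz and 85.5 MHz both map to 8.1 MHz.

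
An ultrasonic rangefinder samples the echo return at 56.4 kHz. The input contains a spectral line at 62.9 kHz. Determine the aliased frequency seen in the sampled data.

62.9 kHz mod fs = 6.5 kHz.
6.5 kHz ≤ fs/2 = 28.2 kHz, appears at 6.5 kHz.

6.5 kHz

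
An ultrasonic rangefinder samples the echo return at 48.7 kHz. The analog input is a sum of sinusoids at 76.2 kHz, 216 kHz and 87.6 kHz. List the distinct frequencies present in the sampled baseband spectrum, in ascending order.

fs/2 = 24.35 kHz.
76.2 kHz mod fs = 27.5 kHz.
27.5 kHz > fs/2 = 24.35 kHz, folds to fs − 27.5 kHz = 21.2 kHz.
216 kHz mod fs = 21.2 kHz.
21.2 kHz ≤ fs/2 = 24.35 kHz, appears at 21.2 kHz.
87.6 kHz mod fs = 38.9 kHz.
38.9 kHz > fs/2 = 24.35 kHz, folds to fs − 38.9 kHz = 9.8 kHz.
Distinct values: {9.8 kHz, 21.2 kHz}.

9.8 kHz, 21.2 kHz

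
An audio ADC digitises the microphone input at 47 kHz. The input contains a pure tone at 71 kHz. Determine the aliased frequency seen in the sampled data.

23 kHz

71 kHz mod fs = 24 kHz.
24 kHz > fs/2 = 23.5 kHz, folds to fs − 24 kHz = 23 kHz.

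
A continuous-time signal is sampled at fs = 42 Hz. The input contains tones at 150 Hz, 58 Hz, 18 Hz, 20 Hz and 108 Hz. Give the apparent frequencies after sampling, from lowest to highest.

fs/2 = 21 Hz.
150 Hz mod fs = 24 Hz.
24 Hz > fs/2 = 21 Hz, folds to fs − 24 Hz = 18 Hz.
58 Hz mod fs = 16 Hz.
16 Hz ≤ fs/2 = 21 Hz, appears at 16 Hz.
18 Hz ≤ fs/2 = 21 Hz, passes unchanged.
20 Hz ≤ fs/2 = 21 Hz, passes unchanged.
108 Hz mod fs = 24 Hz.
24 Hz > fs/2 = 21 Hz, folds to fs − 24 Hz = 18 Hz.
Distinct values: {16 Hz, 18 Hz, 20 Hz}.

16 Hz, 18 Hz, 20 Hz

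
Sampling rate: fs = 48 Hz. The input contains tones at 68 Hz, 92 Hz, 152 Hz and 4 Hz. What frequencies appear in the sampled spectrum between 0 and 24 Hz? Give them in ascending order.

fs/2 = 24 Hz.
68 Hz mod fs = 20 Hz.
20 Hz ≤ fs/2 = 24 Hz, appears at 20 Hz.
92 Hz mod fs = 44 Hz.
44 Hz > fs/2 = 24 Hz, folds to fs − 44 Hz = 4 Hz.
152 Hz mod fs = 8 Hz.
8 Hz ≤ fs/2 = 24 Hz, appears at 8 Hz.
4 Hz ≤ fs/2 = 24 Hz, passes unchanged.
Distinct values: {4 Hz, 8 Hz, 20 Hz}.

4 Hz, 8 Hz, 20 Hz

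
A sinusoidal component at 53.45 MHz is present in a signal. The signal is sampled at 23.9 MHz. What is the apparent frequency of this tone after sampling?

53.45 MHz mod fs = 5.65 MHz.
5.65 MHz ≤ fs/2 = 11.95 MHz, appears at 5.65 MHz.

5.65 MHz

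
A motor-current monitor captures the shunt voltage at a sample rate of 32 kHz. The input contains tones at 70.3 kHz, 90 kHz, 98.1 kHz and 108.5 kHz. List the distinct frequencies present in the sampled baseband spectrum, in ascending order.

2.1 kHz, 6 kHz, 6.3 kHz, 12.5 kHz

fs/2 = 16 kHz.
70.3 kHz mod fs = 6.3 kHz.
6.3 kHz ≤ fs/2 = 16 kHz, appears at 6.3 kHz.
90 kHz mod fs = 26 kHz.
26 kHz > fs/2 = 16 kHz, folds to fs − 26 kHz = 6 kHz.
98.1 kHz mod fs = 2.1 kHz.
2.1 kHz ≤ fs/2 = 16 kHz, appears at 2.1 kHz.
108.5 kHz mod fs = 12.5 kHz.
12.5 kHz ≤ fs/2 = 16 kHz, appears at 12.5 kHz.
Distinct values: {2.1 kHz, 6 kHz, 6.3 kHz, 12.5 kHz}.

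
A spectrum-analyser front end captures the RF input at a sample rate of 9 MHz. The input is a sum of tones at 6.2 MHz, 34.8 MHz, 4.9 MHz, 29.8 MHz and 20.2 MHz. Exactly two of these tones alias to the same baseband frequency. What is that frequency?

2.8 MHz

fs/2 = 4.5 MHz.
6.2 MHz > fs/2 = 4.5 MHz, folds to fs − 6.2 MHz = 2.8 MHz.
34.8 MHz mod fs = 7.8 MHz.
7.8 MHz > fs/2 = 4.5 MHz, folds to fs − 7.8 MHz = 1.2 MHz.
4.9 MHz > fs/2 = 4.5 MHz, folds to fs − 4.9 MHz = 4.1 MHz.
29.8 MHz mod fs = 2.8 MHz.
2.8 MHz ≤ fs/2 = 4.5 MHz, appears at 2.8 MHz.
20.2 MHz mod fs = 2.2 MHz.
2.2 MHz ≤ fs/2 = 4.5 MHz, appears at 2.2 MHz.
6.2 MHz and 29.8 MHz both map to 2.8 MHz.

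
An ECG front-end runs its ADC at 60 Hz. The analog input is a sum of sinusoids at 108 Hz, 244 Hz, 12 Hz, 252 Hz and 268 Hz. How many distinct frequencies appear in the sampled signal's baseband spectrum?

fs/2 = 30 Hz.
108 Hz mod fs = 48 Hz.
48 Hz > fs/2 = 30 Hz, folds to fs − 48 Hz = 12 Hz.
244 Hz mod fs = 4 Hz.
4 Hz ≤ fs/2 = 30 Hz, appears at 4 Hz.
12 Hz ≤ fs/2 = 30 Hz, passes unchanged.
252 Hz mod fs = 12 Hz.
12 Hz ≤ fs/2 = 30 Hz, appears at 12 Hz.
268 Hz mod fs = 28 Hz.
28 Hz ≤ fs/2 = 30 Hz, appears at 28 Hz.
Distinct values: {4 Hz, 12 Hz, 28 Hz} → 3.

3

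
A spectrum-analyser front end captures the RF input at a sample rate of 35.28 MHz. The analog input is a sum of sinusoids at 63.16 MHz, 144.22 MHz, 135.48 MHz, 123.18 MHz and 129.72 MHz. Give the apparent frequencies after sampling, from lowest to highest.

fs/2 = 17.64 MHz.
63.16 MHz mod fs = 27.88 MHz.
27.88 MHz > fs/2 = 17.64 MHz, folds to fs − 27.88 MHz = 7.4 MHz.
144.22 MHz mod fs = 3.1 MHz.
3.1 MHz ≤ fs/2 = 17.64 MHz, appears at 3.1 MHz.
135.48 MHz mod fs = 29.64 MHz.
29.64 MHz > fs/2 = 17.64 MHz, folds to fs − 29.64 MHz = 5.64 MHz.
123.18 MHz mod fs = 17.34 MHz.
17.34 MHz ≤ fs/2 = 17.64 MHz, appears at 17.34 MHz.
129.72 MHz mod fs = 23.88 MHz.
23.88 MHz > fs/2 = 17.64 MHz, folds to fs − 23.88 MHz = 11.4 MHz.
Distinct values: {3.1 MHz, 5.64 MHz, 7.4 MHz, 11.4 MHz, 17.34 MHz}.

3.1 MHz, 5.64 MHz, 7.4 MHz, 11.4 MHz, 17.34 MHz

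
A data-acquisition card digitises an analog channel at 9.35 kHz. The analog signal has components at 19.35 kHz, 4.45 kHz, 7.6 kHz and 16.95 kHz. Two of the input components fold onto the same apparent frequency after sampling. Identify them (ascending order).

7.6 kHz, 16.95 kHz

fs/2 = 4.675 kHz.
19.35 kHz mod fs = 0.65 kHz.
0.65 kHz ≤ fs/2 = 4.675 kHz, appears at 0.65 kHz.
4.45 kHz ≤ fs/2 = 4.675 kHz, passes unchanged.
7.6 kHz > fs/2 = 4.675 kHz, folds to fs − 7.6 kHz = 1.75 kHz.
16.95 kHz mod fs = 7.6 kHz.
7.6 kHz > fs/2 = 4.675 kHz, folds to fs − 7.6 kHz = 1.75 kHz.
7.6 kHz and 16.95 kHz both map to 1.75 kHz.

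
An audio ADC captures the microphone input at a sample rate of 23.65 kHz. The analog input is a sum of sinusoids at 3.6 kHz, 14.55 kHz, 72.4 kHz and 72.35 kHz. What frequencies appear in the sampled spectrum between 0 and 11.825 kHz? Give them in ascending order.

1.4 kHz, 1.45 kHz, 3.6 kHz, 9.1 kHz

fs/2 = 11.825 kHz.
3.6 kHz ≤ fs/2 = 11.825 kHz, passes unchanged.
14.55 kHz > fs/2 = 11.825 kHz, folds to fs − 14.55 kHz = 9.1 kHz.
72.4 kHz mod fs = 1.45 kHz.
1.45 kHz ≤ fs/2 = 11.825 kHz, appears at 1.45 kHz.
72.35 kHz mod fs = 1.4 kHz.
1.4 kHz ≤ fs/2 = 11.825 kHz, appears at 1.4 kHz.
Distinct values: {1.4 kHz, 1.45 kHz, 3.6 kHz, 9.1 kHz}.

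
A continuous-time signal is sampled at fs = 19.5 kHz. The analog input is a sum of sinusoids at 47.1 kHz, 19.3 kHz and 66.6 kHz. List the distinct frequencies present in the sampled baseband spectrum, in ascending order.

fs/2 = 9.75 kHz.
47.1 kHz mod fs = 8.1 kHz.
8.1 kHz ≤ fs/2 = 9.75 kHz, appears at 8.1 kHz.
19.3 kHz > fs/2 = 9.75 kHz, folds to fs − 19.3 kHz = 0.2 kHz.
66.6 kHz mod fs = 8.1 kHz.
8.1 kHz ≤ fs/2 = 9.75 kHz, appears at 8.1 kHz.
Distinct values: {0.2 kHz, 8.1 kHz}.

0.2 kHz, 8.1 kHz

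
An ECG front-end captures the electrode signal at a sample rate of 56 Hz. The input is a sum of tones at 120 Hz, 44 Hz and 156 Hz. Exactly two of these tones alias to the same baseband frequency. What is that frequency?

fs/2 = 28 Hz.
120 Hz mod fs = 8 Hz.
8 Hz ≤ fs/2 = 28 Hz, appears at 8 Hz.
44 Hz > fs/2 = 28 Hz, folds to fs − 44 Hz = 12 Hz.
156 Hz mod fs = 44 Hz.
44 Hz > fs/2 = 28 Hz, folds to fs − 44 Hz = 12 Hz.
44 Hz and 156 Hz both map to 12 Hz.

12 Hz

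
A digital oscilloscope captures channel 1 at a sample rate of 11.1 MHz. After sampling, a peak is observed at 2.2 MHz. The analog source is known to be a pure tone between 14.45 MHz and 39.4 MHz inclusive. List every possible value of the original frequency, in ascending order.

Frequencies that alias to 2.2 MHz are k·fs ± 2.2 MHz for integer k ≥ 0.
k=0: 2.2 MHz.
k=1: 8.9 MHz, 13.3 MHz.
k=2: 20 MHz, 24.4 MHz.
k=3: 31.1 MHz, 35.5 MHz.
k=4: 42.2 MHz, 46.6 MHz.
Within [14.45 MHz, 39.4 MHz]: 20 MHz, 24.4 MHz, 31.1 MHz, 35.5 MHz.

20 MHz, 24.4 MHz, 31.1 MHz, 35.5 MHz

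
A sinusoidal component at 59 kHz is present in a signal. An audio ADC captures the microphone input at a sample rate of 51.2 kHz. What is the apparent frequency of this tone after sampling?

7.8 kHz

59 kHz mod fs = 7.8 kHz.
7.8 kHz ≤ fs/2 = 25.6 kHz, appears at 7.8 kHz.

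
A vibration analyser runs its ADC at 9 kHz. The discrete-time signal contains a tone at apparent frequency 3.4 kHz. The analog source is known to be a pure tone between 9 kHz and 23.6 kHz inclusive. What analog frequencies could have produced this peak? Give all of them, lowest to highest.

12.4 kHz, 14.6 kHz, 21.4 kHz, 23.6 kHz

Frequencies that alias to 3.4 kHz are k·fs ± 3.4 kHz for integer k ≥ 0.
k=0: 3.4 kHz.
k=1: 5.6 kHz, 12.4 kHz.
k=2: 14.6 kHz, 21.4 kHz.
k=3: 23.6 kHz, 30.4 kHz.
k=4: 32.6 kHz, 39.4 kHz.
Within [9 kHz, 23.6 kHz]: 12.4 kHz, 14.6 kHz, 21.4 kHz, 23.6 kHz.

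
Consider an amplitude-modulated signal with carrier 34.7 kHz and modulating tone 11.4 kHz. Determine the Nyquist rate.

92.2 kHz

AM sidebands sit at fc ± fm = 23.3 kHz and 46.1 kHz.
Highest-frequency component: 46.1 kHz.
Nyquist rate = 2 × 46.1 kHz = 92.2 kHz.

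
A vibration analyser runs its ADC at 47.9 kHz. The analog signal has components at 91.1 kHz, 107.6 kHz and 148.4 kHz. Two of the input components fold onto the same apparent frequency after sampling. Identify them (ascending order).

fs/2 = 23.95 kHz.
91.1 kHz mod fs = 43.2 kHz.
43.2 kHz > fs/2 = 23.95 kHz, folds to fs − 43.2 kHz = 4.7 kHz.
107.6 kHz mod fs = 11.8 kHz.
11.8 kHz ≤ fs/2 = 23.95 kHz, appears at 11.8 kHz.
148.4 kHz mod fs = 4.7 kHz.
4.7 kHz ≤ fs/2 = 23.95 kHz, appears at 4.7 kHz.
91.1 kHz and 148.4 kHz both map to 4.7 kHz.

91.1 kHz, 148.4 kHz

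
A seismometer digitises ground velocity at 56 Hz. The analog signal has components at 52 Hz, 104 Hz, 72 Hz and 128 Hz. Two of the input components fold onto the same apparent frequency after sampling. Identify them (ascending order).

72 Hz, 128 Hz

fs/2 = 28 Hz.
52 Hz > fs/2 = 28 Hz, folds to fs − 52 Hz = 4 Hz.
104 Hz mod fs = 48 Hz.
48 Hz > fs/2 = 28 Hz, folds to fs − 48 Hz = 8 Hz.
72 Hz mod fs = 16 Hz.
16 Hz ≤ fs/2 = 28 Hz, appears at 16 Hz.
128 Hz mod fs = 16 Hz.
16 Hz ≤ fs/2 = 28 Hz, appears at 16 Hz.
72 Hz and 128 Hz both map to 16 Hz.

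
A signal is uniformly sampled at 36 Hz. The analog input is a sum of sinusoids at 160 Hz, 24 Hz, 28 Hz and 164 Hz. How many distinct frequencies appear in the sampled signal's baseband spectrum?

3

fs/2 = 18 Hz.
160 Hz mod fs = 16 Hz.
16 Hz ≤ fs/2 = 18 Hz, appears at 16 Hz.
24 Hz > fs/2 = 18 Hz, folds to fs − 24 Hz = 12 Hz.
28 Hz > fs/2 = 18 Hz, folds to fs − 28 Hz = 8 Hz.
164 Hz mod fs = 20 Hz.
20 Hz > fs/2 = 18 Hz, folds to fs − 20 Hz = 16 Hz.
Distinct values: {8 Hz, 12 Hz, 16 Hz} → 3.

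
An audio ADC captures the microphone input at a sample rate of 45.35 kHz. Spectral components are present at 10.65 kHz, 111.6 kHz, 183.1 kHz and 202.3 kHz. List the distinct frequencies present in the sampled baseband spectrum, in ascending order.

fs/2 = 22.675 kHz.
10.65 kHz ≤ fs/2 = 22.675 kHz, passes unchanged.
111.6 kHz mod fs = 20.9 kHz.
20.9 kHz ≤ fs/2 = 22.675 kHz, appears at 20.9 kHz.
183.1 kHz mod fs = 1.7 kHz.
1.7 kHz ≤ fs/2 = 22.675 kHz, appears at 1.7 kHz.
202.3 kHz mod fs = 20.9 kHz.
20.9 kHz ≤ fs/2 = 22.675 kHz, appears at 20.9 kHz.
Distinct values: {1.7 kHz, 10.65 kHz, 20.9 kHz}.

1.7 kHz, 10.65 kHz, 20.9 kHz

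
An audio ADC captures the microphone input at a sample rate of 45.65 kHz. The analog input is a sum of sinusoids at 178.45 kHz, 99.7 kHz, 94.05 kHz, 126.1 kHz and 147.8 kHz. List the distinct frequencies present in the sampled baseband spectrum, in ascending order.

fs/2 = 22.825 kHz.
178.45 kHz mod fs = 41.5 kHz.
41.5 kHz > fs/2 = 22.825 kHz, folds to fs − 41.5 kHz = 4.15 kHz.
99.7 kHz mod fs = 8.4 kHz.
8.4 kHz ≤ fs/2 = 22.825 kHz, appears at 8.4 kHz.
94.05 kHz mod fs = 2.75 kHz.
2.75 kHz ≤ fs/2 = 22.825 kHz, appears at 2.75 kHz.
126.1 kHz mod fs = 34.8 kHz.
34.8 kHz > fs/2 = 22.825 kHz, folds to fs − 34.8 kHz = 10.85 kHz.
147.8 kHz mod fs = 10.85 kHz.
10.85 kHz ≤ fs/2 = 22.825 kHz, appears at 10.85 kHz.
Distinct values: {2.75 kHz, 4.15 kHz, 8.4 kHz, 10.85 kHz}.

2.75 kHz, 4.15 kHz, 8.4 kHz, 10.85 kHz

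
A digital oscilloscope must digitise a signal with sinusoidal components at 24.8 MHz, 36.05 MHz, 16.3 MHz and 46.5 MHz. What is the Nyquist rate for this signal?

93 MHz

Highest-frequency component: 46.5 MHz.
Nyquist rate = 2 × 46.5 MHz = 93 MHz.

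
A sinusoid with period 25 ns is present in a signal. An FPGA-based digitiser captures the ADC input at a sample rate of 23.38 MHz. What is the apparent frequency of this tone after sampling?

T = 25 ns → f = 1/T = 40 MHz.
40 MHz mod fs = 16.62 MHz.
16.62 MHz > fs/2 = 11.69 MHz, folds to fs − 16.62 MHz = 6.76 MHz.

6.76 MHz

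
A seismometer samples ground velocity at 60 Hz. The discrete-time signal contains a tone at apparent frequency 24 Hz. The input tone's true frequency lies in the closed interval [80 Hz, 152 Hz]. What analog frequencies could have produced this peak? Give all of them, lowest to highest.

Frequencies that alias to 24 Hz are k·fs ± 24 Hz for integer k ≥ 0.
k=0: 24 Hz.
k=1: 36 Hz, 84 Hz.
k=2: 96 Hz, 144 Hz.
k=3: 156 Hz, 204 Hz.
Within [80 Hz, 152 Hz]: 84 Hz, 96 Hz, 144 Hz.

84 Hz, 96 Hz, 144 Hz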